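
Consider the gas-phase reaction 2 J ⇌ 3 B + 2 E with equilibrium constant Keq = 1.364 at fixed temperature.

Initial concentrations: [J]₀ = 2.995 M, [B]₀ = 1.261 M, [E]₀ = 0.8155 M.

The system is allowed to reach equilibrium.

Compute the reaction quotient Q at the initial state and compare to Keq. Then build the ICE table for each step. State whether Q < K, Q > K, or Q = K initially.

Q₀ = 0.1487; Q < K (proceeds forward)

Q₀ = 0.1487 vs Keq = 1.364 ⇒ Q<K, forward
Step 1:
                    J           B           E
  init          2.995       1.261      0.8155
  Δ           -0.3926      0.5888      0.3926
  eq            2.602        1.85       1.208
  solve Keq expr → x = 0.1963; check Q = 1.364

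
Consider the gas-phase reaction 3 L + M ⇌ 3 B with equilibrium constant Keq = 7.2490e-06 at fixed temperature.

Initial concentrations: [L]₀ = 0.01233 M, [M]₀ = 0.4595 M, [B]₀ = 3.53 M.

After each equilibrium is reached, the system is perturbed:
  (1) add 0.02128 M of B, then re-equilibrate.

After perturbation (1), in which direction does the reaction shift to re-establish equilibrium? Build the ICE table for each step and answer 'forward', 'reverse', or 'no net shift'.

Direction: reverse

Q₀ = 5.1068e+07 vs Keq = 7.2490e-06 ⇒ Q>K, reverse
Step 1:
                   L          M          B
  I          0.01233     0.4595       3.53
  C            3.451       1.15     -3.451
  E            3.464       1.61    0.07857
  solve Keq expr → x = -1.15; check Q = 7.2490e-06
Then add 0.02128 M of B.
Step 2:
                   L          M          B
  I            3.464       1.61    0.09985
  C           0.0207   0.006899    -0.0207
  E            3.484      1.617    0.07915
  solve Keq expr → x = -0.006899; check Q = 7.2490e-06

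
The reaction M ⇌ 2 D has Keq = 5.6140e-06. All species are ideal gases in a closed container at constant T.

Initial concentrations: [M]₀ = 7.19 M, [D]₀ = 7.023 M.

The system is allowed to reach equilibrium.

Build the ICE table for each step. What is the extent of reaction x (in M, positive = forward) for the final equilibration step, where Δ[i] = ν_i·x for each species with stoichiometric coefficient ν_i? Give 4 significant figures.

x = -3.508 M

Q₀ = 6.86 vs Keq = 5.6140e-06 ⇒ Q>K, reverse
Step 1:
                   M          D
  init          7.19      7.023
  Δ            3.508     -7.015
  eq            10.7    0.00775
  solve Keq expr → x = -3.508; check Q = 5.6140e-06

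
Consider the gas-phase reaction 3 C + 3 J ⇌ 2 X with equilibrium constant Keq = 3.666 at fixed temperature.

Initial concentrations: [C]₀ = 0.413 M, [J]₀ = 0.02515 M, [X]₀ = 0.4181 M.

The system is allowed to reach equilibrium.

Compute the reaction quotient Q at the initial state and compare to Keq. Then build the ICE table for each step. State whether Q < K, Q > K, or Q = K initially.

Q₀ = 1.5599e+05; Q > K (proceeds reverse)

Q₀ = 1.5599e+05 vs Keq = 3.666 ⇒ Q>K, reverse
Step 1:
                   C          J          X
  I            0.413    0.02515     0.4181
  C           0.3021     0.3021    -0.2014
  E           0.7151     0.3272     0.2167
  solve Keq expr → x = -0.1007; check Q = 3.666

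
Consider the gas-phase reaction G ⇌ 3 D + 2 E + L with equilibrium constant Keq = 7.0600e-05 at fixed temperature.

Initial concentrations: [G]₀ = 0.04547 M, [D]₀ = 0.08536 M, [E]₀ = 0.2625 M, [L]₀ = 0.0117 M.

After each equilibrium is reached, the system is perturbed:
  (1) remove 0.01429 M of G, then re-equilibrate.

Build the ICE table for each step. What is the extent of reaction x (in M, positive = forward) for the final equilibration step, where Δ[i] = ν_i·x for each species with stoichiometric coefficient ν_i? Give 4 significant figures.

Q₀ = 1.1028e-05 vs Keq = 7.0600e-05 ⇒ Q<K, forward
Step 1:
                   G          D          E          L
  init       0.04547    0.08536     0.2625     0.0117
  Δ        -0.009642    0.02893    0.01928   0.009642
  eq         0.03583     0.1143     0.2818    0.02134
  solve Keq expr → x = 0.009642; check Q = 7.0600e-05
Then remove 0.01429 M of G.
Step 2:
                   G          D          E          L
  init       0.02154     0.1143     0.2818    0.02134
  Δ         0.002681  -0.008043  -0.005362  -0.002681
  eq         0.02422     0.1062     0.2764    0.01866
  solve Keq expr → x = -0.002681; check Q = 7.0600e-05

x = -0.002681 M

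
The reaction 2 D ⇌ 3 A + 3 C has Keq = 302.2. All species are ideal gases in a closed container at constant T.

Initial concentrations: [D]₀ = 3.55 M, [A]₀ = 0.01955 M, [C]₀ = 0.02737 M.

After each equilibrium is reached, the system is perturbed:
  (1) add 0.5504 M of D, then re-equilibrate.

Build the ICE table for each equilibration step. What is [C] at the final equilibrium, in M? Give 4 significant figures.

Q₀ = 1.2156e-11 vs Keq = 302.2 ⇒ Q<K, forward
Step 1:
                  D         A         C
  I            3.55   0.01955   0.02737
  C          -1.988     2.982     2.982
  E           1.562     3.002      3.01
  solve Keq expr → x = 0.9941; check Q = 302.2
Then add 0.5504 M of D.
Step 2:
                  D         A         C
  I           2.112     3.002      3.01
  C         -0.1561    0.2342    0.2342
  E           1.956     3.236     3.244
  solve Keq expr → x = 0.07806; check Q = 302.2

[C]_eq = 3.244 M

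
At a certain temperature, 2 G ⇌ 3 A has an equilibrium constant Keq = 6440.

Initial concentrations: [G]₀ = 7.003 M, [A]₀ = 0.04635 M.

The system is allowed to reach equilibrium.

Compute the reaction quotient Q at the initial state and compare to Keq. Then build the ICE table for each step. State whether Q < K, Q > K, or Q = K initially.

Q₀ = 2.0304e-06 vs Keq = 6440 ⇒ Q<K, forward
Step 1:
                    G           A
  Initial       7.003     0.04635
  Change       -6.611       9.917
  Equil        0.3919       9.963
  solve Keq expr → x = 3.306; check Q = 6440

Q₀ = 2.0304e-06; Q < K (proceeds forward)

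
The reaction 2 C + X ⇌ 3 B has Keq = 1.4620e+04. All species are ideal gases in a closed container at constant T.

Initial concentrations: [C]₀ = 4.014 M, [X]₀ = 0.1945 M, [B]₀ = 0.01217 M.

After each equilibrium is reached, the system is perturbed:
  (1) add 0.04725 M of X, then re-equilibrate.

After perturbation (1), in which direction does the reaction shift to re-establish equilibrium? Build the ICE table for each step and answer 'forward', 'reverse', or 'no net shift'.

Direction: forward

Q₀ = 5.7517e-07 vs Keq = 1.4620e+04 ⇒ Q<K, forward
Step 1:
                   C          X          B
  I            4.014     0.1945    0.01217
  C           -0.389    -0.1945     0.5835
  E            3.625 1.1001e-06     0.5957
  solve Keq expr → x = 0.1945; check Q = 1.4620e+04
Then add 0.04725 M of X.
Step 2:
                   C          X          B
  I            3.625    0.04725     0.5957
  C          -0.0945   -0.04725     0.1417
  E            3.531 2.2005e-06     0.7374
  solve Keq expr → x = 0.04725; check Q = 1.4620e+04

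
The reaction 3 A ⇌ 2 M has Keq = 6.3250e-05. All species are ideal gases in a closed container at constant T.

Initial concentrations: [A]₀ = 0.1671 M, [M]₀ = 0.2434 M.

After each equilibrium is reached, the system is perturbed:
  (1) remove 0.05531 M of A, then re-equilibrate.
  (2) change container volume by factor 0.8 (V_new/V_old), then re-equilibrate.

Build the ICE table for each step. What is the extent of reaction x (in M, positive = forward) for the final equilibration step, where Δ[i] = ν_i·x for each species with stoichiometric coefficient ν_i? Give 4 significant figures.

x = 1.8827e-04 M

Q₀ = 12.7 vs Keq = 6.3250e-05 ⇒ Q>K, reverse
Step 1:
                  A         M
  init       0.1671    0.2434
  Δ          0.3605   -0.2404
  eq         0.5276  0.003048
  solve Keq expr → x = -0.1202; check Q = 6.3250e-05
Then remove 0.05531 M of A.
Step 2:
                  A         M
  init       0.4723  0.003048
  Δ       6.9123e-04 -4.6082e-04
  eq          0.473  0.002587
  solve Keq expr → x = -2.3041e-04; check Q = 6.3250e-05
Then change container volume by factor 0.8 (V_new/V_old).
Step 3:
                  A         M
  init       0.5913  0.003234
  Δ       -5.6482e-04 3.7655e-04
  eq         0.5907  0.003611
  solve Keq expr → x = 1.8827e-04; check Q = 6.3250e-05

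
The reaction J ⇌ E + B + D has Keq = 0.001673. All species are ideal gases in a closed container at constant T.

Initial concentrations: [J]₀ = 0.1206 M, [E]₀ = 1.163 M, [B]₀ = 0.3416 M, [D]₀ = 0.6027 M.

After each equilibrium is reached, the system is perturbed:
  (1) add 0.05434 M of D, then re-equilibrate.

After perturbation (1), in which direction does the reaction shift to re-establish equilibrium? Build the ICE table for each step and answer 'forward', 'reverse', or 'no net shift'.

Q₀ = 1.985 vs Keq = 0.001673 ⇒ Q>K, reverse
Step 1:
                  J         E         B         D
  init       0.1206     1.163    0.3416    0.6027
  Δ          0.3381   -0.3381   -0.3381   -0.3381
  eq         0.4587    0.8249  0.003515    0.2646
  solve Keq expr → x = -0.3381; check Q = 0.001673
Then add 0.05434 M of D.
Step 2:
                  J         E         B         D
  init       0.4587    0.8249  0.003515     0.319
  Δ       5.8771e-04 -5.8771e-04 -5.8771e-04 -5.8771e-04
  eq         0.4593    0.8243  0.002928    0.3184
  solve Keq expr → x = -5.8771e-04; check Q = 0.001673

Direction: reverse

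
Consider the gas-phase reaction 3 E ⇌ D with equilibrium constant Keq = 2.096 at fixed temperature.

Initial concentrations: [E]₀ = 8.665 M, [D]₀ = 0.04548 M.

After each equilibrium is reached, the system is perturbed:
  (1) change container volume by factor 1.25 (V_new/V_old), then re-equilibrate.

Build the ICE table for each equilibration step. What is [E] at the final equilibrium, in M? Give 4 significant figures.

Q₀ = 6.9906e-05 vs Keq = 2.096 ⇒ Q<K, forward
Step 1:
                    E           D
  I             8.665     0.04548
  C            -7.594       2.531
  E             1.071       2.577
  solve Keq expr → x = 2.531; check Q = 2.096
Then change container volume by factor 1.25 (V_new/V_old).
Step 2:
                    E           D
  I             0.857       2.061
  C            0.1304    -0.04347
  E            0.9874       2.018
  solve Keq expr → x = -0.04347; check Q = 2.096

[E]_eq = 0.9874 M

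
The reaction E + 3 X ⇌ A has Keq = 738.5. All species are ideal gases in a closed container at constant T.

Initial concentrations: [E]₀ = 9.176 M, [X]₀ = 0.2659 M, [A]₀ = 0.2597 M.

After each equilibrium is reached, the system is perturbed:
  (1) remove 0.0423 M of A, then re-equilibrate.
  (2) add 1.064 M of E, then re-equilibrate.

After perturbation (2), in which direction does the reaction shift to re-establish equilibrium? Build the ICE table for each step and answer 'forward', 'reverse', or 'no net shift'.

Direction: forward

Q₀ = 1.505 vs Keq = 738.5 ⇒ Q<K, forward
Step 1:
                    E           X           A
  Initial       9.176      0.2659      0.2597
  Change     -0.07635     -0.2291     0.07635
  Equil           9.1     0.03684      0.3361
  solve Keq expr → x = 0.07635; check Q = 738.5
Then remove 0.0423 M of A.
Step 2:
                    E           X           A
  Initial         9.1     0.03684      0.2938
  Change  -5.3124e-04   -0.001594  5.3124e-04
  Equil         9.099     0.03525      0.2943
  solve Keq expr → x = 5.3124e-04; check Q = 738.5
Then add 1.064 M of E.
Step 3:
                    E           X           A
  Initial       10.16     0.03525      0.2943
  Change  -4.1969e-04   -0.001259  4.1969e-04
  Equil         10.16     0.03399      0.2947
  solve Keq expr → x = 4.1969e-04; check Q = 738.5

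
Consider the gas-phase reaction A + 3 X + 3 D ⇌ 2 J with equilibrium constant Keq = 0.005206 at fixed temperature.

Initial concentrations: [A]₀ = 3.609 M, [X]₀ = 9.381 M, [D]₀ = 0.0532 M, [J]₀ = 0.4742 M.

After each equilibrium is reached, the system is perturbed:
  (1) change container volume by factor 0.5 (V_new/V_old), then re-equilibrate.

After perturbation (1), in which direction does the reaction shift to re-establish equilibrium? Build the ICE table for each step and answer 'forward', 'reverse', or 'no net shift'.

Direction: forward

Q₀ = 0.5012 vs Keq = 0.005206 ⇒ Q>K, reverse
Step 1:
                    A           X           D           J
  Initial       3.609       9.381      0.0532      0.4742
  Change      0.05021      0.1506      0.1506     -0.1004
  Equil         3.659       9.532      0.2038      0.3738
  solve Keq expr → x = -0.05021; check Q = 0.005206
Then change container volume by factor 0.5 (V_new/V_old).
Step 2:
                    A           X           D           J
  Initial       7.318       19.06      0.4077      0.7476
  Change     -0.08589     -0.2577     -0.2577      0.1718
  Equil         7.233       18.81        0.15      0.9193
  solve Keq expr → x = 0.08589; check Q = 0.005206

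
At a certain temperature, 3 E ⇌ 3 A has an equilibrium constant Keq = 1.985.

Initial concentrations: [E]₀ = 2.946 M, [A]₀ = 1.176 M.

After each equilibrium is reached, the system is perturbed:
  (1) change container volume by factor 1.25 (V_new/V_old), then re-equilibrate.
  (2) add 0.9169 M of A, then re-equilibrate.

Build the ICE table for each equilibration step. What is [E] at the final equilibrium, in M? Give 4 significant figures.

Q₀ = 0.06361 vs Keq = 1.985 ⇒ Q<K, forward
Step 1:
                  E         A
  init        2.946     1.176
  Δ          -1.119     1.119
  eq          1.827     2.295
  solve Keq expr → x = 0.3732; check Q = 1.985
Then change container volume by factor 1.25 (V_new/V_old).
Step 2:
                  E         A
  init        1.461     1.836
  Δ               0         0
  eq          1.461     1.836
  solve Keq expr → x = 0; check Q = 1.985
Then add 0.9169 M of A.
Step 3:
                  E         A
  init        1.461     2.753
  Δ          0.4063   -0.4063
  eq          1.867     2.347
  solve Keq expr → x = -0.1354; check Q = 1.985

[E]_eq = 1.867 M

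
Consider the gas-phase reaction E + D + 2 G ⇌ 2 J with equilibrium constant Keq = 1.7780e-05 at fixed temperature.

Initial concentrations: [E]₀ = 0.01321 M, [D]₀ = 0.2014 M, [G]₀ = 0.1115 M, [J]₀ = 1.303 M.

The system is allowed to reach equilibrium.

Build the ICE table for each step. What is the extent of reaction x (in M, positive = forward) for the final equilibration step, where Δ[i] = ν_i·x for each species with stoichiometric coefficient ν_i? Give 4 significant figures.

x = -0.6493 M

Q₀ = 5.1331e+04 vs Keq = 1.7780e-05 ⇒ Q>K, reverse
Step 1:
                    E           D           G           J
  I           0.01321      0.2014      0.1115       1.303
  C            0.6493      0.6493       1.299      -1.299
  E            0.6625      0.8507        1.41    0.004463
  solve Keq expr → x = -0.6493; check Q = 1.7780e-05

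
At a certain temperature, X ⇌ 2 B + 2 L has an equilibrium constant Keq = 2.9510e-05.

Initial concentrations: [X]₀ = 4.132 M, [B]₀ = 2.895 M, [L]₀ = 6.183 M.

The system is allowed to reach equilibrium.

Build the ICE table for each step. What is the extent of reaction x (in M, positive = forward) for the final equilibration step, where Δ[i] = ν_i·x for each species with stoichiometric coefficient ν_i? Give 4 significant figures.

Q₀ = 77.54 vs Keq = 2.9510e-05 ⇒ Q>K, reverse
Step 1:
                    X           B           L
  init          4.132       2.895       6.183
  Δ             1.446      -2.891      -2.891
  eq            5.578    0.003897       3.292
  solve Keq expr → x = -1.446; check Q = 2.9510e-05

x = -1.446 M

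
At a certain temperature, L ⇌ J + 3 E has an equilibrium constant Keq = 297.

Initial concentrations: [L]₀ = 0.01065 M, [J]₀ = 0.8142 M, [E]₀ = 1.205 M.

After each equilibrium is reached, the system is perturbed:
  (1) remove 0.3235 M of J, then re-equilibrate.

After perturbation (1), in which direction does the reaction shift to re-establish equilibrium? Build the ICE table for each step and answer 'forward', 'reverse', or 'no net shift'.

Direction: forward

Q₀ = 133.8 vs Keq = 297 ⇒ Q<K, forward
Step 1:
                   L          J          E
  I          0.01065     0.8142      1.205
  C        -0.005615   0.005615    0.01684
  E         0.005035     0.8198      1.222
  solve Keq expr → x = 0.005615; check Q = 297
Then remove 0.3235 M of J.
Step 2:
                   L          J          E
  I         0.005035     0.4963      1.222
  C        -0.001931   0.001931   0.005794
  E         0.003104     0.4982      1.228
  solve Keq expr → x = 0.001931; check Q = 297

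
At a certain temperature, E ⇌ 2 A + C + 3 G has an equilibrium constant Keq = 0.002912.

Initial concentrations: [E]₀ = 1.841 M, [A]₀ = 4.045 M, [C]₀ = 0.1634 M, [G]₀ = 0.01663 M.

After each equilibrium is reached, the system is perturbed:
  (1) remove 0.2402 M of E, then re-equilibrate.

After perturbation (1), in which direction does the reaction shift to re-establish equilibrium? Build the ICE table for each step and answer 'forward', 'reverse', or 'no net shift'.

Q₀ = 6.6790e-06 vs Keq = 0.002912 ⇒ Q<K, forward
Step 1:
                   E          A          C          G
  Initial      1.841      4.045     0.1634    0.01663
  Change     -0.0333    0.06661     0.0333    0.09991
  Equil        1.808      4.112     0.1967     0.1165
  solve Keq expr → x = 0.0333; check Q = 0.002912
Then remove 0.2402 M of E.
Step 2:
                   E          A          C          G
  Initial      1.567      4.112     0.1967     0.1165
  Change    0.001665  -0.003329  -0.001665  -0.004994
  Equil        1.569      4.108      0.195     0.1116
  solve Keq expr → x = -0.001665; check Q = 0.002912

Direction: reverse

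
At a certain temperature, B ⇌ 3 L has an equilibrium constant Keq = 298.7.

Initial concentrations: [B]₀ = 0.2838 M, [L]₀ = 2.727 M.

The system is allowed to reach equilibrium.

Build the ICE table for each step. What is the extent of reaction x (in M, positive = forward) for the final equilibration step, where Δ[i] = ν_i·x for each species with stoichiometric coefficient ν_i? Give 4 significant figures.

x = 0.1702 M

Q₀ = 71.46 vs Keq = 298.7 ⇒ Q<K, forward
Step 1:
                   B          L
  init        0.2838      2.727
  Δ          -0.1702     0.5106
  eq          0.1136      3.238
  solve Keq expr → x = 0.1702; check Q = 298.7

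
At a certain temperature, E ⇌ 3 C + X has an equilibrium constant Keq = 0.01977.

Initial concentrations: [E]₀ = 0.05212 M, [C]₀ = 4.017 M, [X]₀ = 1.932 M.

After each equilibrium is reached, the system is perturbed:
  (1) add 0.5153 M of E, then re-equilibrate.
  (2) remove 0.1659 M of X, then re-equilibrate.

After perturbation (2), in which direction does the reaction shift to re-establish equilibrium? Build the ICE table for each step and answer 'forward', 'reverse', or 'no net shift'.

Q₀ = 2403 vs Keq = 0.01977 ⇒ Q>K, reverse
Step 1:
                   E          C          X
  init       0.05212      4.017      1.932
  Δ            1.229     -3.687     -1.229
  eq           1.281     0.3303     0.7031
  solve Keq expr → x = -1.229; check Q = 0.01977
Then add 0.5153 M of E.
Step 2:
                   E          C          X
  init         1.796     0.3303     0.7031
  Δ         -0.01215    0.03646    0.01215
  eq           1.784     0.3667     0.7152
  solve Keq expr → x = 0.01215; check Q = 0.01977
Then remove 0.1659 M of X.
Step 3:
                   E          C          X
  init         1.784     0.3667     0.5493
  Δ         -0.01017    0.03052    0.01017
  eq           1.774     0.3972     0.5595
  solve Keq expr → x = 0.01017; check Q = 0.01977

Direction: forward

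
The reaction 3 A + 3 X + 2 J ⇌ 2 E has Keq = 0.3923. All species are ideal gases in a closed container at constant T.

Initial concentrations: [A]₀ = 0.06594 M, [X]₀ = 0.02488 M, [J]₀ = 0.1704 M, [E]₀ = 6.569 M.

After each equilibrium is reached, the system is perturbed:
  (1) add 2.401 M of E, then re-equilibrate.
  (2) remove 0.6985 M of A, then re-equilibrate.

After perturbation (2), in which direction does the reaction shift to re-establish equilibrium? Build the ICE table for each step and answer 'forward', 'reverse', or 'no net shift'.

Direction: reverse

Q₀ = 3.3656e+11 vs Keq = 0.3923 ⇒ Q>K, reverse
Step 1:
                  A         X         J         E
  init      0.06594   0.02488    0.1704     6.569
  Δ           1.798     1.798     1.199    -1.199
  eq          1.864     1.823     1.369      5.37
  solve Keq expr → x = -0.5993; check Q = 0.3923
Then add 2.401 M of E.
Step 2:
                  A         X         J         E
  init        1.864     1.823     1.369     7.771
  Δ          0.1753    0.1753    0.1168   -0.1168
  eq          2.039     1.998     1.486     7.655
  solve Keq expr → x = -0.05842; check Q = 0.3923
Then remove 0.6985 M of A.
Step 3:
                  A         X         J         E
  init        1.341     1.998     1.486     7.655
  Δ          0.2823    0.2823    0.1882   -0.1882
  eq          1.623      2.28     1.674     7.466
  solve Keq expr → x = -0.09411; check Q = 0.3923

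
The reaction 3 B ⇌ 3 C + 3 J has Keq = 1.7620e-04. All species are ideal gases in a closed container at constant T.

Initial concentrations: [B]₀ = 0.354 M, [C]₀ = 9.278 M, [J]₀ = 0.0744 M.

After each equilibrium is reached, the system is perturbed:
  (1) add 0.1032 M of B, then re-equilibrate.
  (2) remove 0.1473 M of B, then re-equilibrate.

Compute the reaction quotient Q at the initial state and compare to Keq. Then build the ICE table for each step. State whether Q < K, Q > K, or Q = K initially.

Q₀ = 7.414; Q > K (proceeds reverse)

Q₀ = 7.414 vs Keq = 1.7620e-04 ⇒ Q>K, reverse
Step 1:
                   B          C          J
  init         0.354      9.278     0.0744
  Δ          0.07181   -0.07181   -0.07181
  eq          0.4258      9.206   0.002593
  solve Keq expr → x = -0.02394; check Q = 1.7620e-04
Then add 0.1032 M of B.
Step 2:
                   B          C          J
  init         0.529      9.206   0.002593
  Δ       -6.2443e-04 6.2443e-04 6.2443e-04
  eq          0.5284      9.207   0.003217
  solve Keq expr → x = 2.0814e-04; check Q = 1.7620e-04
Then remove 0.1473 M of B.
Step 3:
                   B          C          J
  init        0.3811      9.207   0.003217
  Δ       8.9128e-04 -8.9128e-04 -8.9128e-04
  eq           0.382      9.206   0.002326
  solve Keq expr → x = -2.9709e-04; check Q = 1.7620e-04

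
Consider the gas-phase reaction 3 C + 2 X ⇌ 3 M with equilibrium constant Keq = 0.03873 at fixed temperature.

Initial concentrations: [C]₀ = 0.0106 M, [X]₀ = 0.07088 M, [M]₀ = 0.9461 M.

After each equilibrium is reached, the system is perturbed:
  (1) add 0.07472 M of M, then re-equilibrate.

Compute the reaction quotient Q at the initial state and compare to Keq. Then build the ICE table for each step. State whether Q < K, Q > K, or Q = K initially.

Q₀ = 1.4153e+08; Q > K (proceeds reverse)

Q₀ = 1.4153e+08 vs Keq = 0.03873 ⇒ Q>K, reverse
Step 1:
                   C          X          M
  I           0.0106    0.07088     0.9461
  C           0.7638     0.5092    -0.7638
  E           0.7744     0.5801     0.1823
  solve Keq expr → x = -0.2546; check Q = 0.03873
Then add 0.07472 M of M.
Step 2:
                   C          X          M
  I           0.7744     0.5801      0.257
  C          0.05402    0.03601   -0.05402
  E           0.8285     0.6161      0.203
  solve Keq expr → x = -0.01801; check Q = 0.03873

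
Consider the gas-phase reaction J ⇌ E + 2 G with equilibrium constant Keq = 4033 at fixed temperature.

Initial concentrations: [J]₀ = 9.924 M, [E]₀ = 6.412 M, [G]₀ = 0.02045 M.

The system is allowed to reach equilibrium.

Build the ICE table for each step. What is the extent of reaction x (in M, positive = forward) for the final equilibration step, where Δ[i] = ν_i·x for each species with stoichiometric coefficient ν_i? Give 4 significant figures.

x = 8.765 M

Q₀ = 2.7021e-04 vs Keq = 4033 ⇒ Q<K, forward
Step 1:
                   J          E          G
  I            9.924      6.412    0.02045
  C           -8.765      8.765      17.53
  E            1.159      15.18      17.55
  solve Keq expr → x = 8.765; check Q = 4033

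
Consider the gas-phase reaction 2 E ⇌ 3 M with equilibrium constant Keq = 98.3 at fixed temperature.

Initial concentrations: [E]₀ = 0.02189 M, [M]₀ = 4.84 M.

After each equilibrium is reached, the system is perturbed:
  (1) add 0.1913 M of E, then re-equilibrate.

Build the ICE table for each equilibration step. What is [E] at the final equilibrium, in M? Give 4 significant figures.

Q₀ = 2.3662e+05 vs Keq = 98.3 ⇒ Q>K, reverse
Step 1:
                   E          M
  I          0.02189       4.84
  C           0.7155     -1.073
  E           0.7374      3.767
  solve Keq expr → x = -0.3577; check Q = 98.3
Then add 0.1913 M of E.
Step 2:
                   E          M
  I           0.9287      3.767
  C          -0.1323     0.1984
  E           0.7964      3.965
  solve Keq expr → x = 0.06614; check Q = 98.3

[E]_eq = 0.7964 M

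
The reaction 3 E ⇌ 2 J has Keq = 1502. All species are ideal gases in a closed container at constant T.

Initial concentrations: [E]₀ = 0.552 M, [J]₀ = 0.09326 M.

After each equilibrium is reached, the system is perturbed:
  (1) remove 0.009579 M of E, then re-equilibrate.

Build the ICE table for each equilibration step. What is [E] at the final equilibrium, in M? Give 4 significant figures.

Q₀ = 0.05171 vs Keq = 1502 ⇒ Q<K, forward
Step 1:
                   E          J
  I            0.552    0.09326
  C          -0.5024     0.3349
  E          0.04961     0.4282
  solve Keq expr → x = 0.1675; check Q = 1502
Then remove 0.009579 M of E.
Step 2:
                   E          J
  I          0.04003     0.4282
  C         0.009109  -0.006073
  E          0.04914     0.4221
  solve Keq expr → x = -0.003036; check Q = 1502

[E]_eq = 0.04914 M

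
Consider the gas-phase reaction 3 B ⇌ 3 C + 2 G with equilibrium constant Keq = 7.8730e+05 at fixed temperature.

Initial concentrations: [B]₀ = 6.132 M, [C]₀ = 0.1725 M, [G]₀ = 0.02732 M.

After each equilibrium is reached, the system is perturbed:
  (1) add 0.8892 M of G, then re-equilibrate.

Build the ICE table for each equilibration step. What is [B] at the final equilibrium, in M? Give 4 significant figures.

Q₀ = 1.6616e-08 vs Keq = 7.8730e+05 ⇒ Q<K, forward
Step 1:
                   B          C          G
  I            6.132     0.1725    0.02732
  C           -5.964      5.964      3.976
  E           0.1676      6.137      4.004
  solve Keq expr → x = 1.988; check Q = 7.8730e+05
Then add 0.8892 M of G.
Step 2:
                   B          C          G
  I           0.1676      6.137      4.893
  C          0.02286   -0.02286   -0.01524
  E           0.1904      6.114      4.878
  solve Keq expr → x = -0.007621; check Q = 7.8730e+05

[B]_eq = 0.1904 M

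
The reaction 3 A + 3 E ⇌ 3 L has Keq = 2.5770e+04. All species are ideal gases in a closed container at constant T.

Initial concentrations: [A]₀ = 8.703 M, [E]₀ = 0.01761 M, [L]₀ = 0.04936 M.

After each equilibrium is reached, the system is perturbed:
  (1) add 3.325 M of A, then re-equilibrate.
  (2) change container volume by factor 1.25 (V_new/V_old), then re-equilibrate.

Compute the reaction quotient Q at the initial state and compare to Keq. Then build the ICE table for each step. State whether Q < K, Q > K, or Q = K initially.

Q₀ = 0.03341; Q < K (proceeds forward)

Q₀ = 0.03341 vs Keq = 2.5770e+04 ⇒ Q<K, forward
Step 1:
                   A          E          L
  init         8.703    0.01761    0.04936
  Δ         -0.01735   -0.01735    0.01735
  eq           8.686 2.6003e-04    0.06671
  solve Keq expr → x = 0.005783; check Q = 2.5770e+04
Then add 3.325 M of A.
Step 2:
                   A          E          L
  init         12.01 2.6003e-04    0.06671
  Δ       -7.1782e-05 -7.1782e-05 7.1782e-05
  eq           12.01 1.8824e-04    0.06678
  solve Keq expr → x = 2.3927e-05; check Q = 2.5770e+04
Then change container volume by factor 1.25 (V_new/V_old).
Step 3:
                   A          E          L
  init         9.608 1.5060e-04    0.05343
  Δ       3.7516e-05 3.7516e-05 -3.7516e-05
  eq           9.609 1.8811e-04    0.05339
  solve Keq expr → x = -1.2505e-05; check Q = 2.5770e+04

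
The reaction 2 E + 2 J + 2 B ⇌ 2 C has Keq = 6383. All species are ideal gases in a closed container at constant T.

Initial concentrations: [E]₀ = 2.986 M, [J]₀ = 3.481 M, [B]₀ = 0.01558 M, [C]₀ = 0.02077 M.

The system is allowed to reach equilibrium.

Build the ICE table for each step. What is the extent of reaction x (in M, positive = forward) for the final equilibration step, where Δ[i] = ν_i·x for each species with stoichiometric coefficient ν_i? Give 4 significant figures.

Q₀ = 0.01645 vs Keq = 6383 ⇒ Q<K, forward
Step 1:
                    E           J           B           C
  Initial       2.986       3.481     0.01558     0.02077
  Change     -0.01554    -0.01554    -0.01554     0.01554
  Equil          2.97       3.465  4.4145e-05     0.03631
  solve Keq expr → x = 0.007768; check Q = 6383

x = 0.007768 M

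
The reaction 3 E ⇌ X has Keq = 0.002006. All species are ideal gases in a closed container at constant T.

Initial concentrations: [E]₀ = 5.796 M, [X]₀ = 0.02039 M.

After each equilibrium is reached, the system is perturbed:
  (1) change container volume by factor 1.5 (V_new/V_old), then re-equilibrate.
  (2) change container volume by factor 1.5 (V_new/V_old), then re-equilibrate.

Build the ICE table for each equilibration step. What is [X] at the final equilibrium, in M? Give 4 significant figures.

Q₀ = 1.0472e-04 vs Keq = 0.002006 ⇒ Q<K, forward
Step 1:
                  E         X
  init        5.796   0.02039
  Δ          -0.724    0.2413
  eq          5.072    0.2617
  solve Keq expr → x = 0.2413; check Q = 0.002006
Then change container volume by factor 1.5 (V_new/V_old).
Step 2:
                  E         X
  init        3.381    0.1745
  Δ          0.2381  -0.07937
  eq          3.619   0.09512
  solve Keq expr → x = -0.07937; check Q = 0.002006
Then change container volume by factor 1.5 (V_new/V_old).
Step 3:
                  E         X
  init        2.413   0.06341
  Δ         0.09527  -0.03176
  eq          2.508   0.03165
  solve Keq expr → x = -0.03176; check Q = 0.002006

[X]_eq = 0.03165 M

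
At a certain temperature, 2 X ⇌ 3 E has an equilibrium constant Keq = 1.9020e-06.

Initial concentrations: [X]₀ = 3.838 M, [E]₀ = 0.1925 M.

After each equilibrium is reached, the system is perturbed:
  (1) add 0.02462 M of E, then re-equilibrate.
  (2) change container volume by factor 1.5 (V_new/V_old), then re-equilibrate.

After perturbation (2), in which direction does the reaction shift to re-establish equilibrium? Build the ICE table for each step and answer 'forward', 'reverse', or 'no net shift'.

Q₀ = 4.8426e-04 vs Keq = 1.9020e-06 ⇒ Q>K, reverse
Step 1:
                    X           E
  Initial       3.838      0.1925
  Change       0.1077     -0.1616
  Equil         3.946     0.03094
  solve Keq expr → x = -0.05385; check Q = 1.9020e-06
Then add 0.02462 M of E.
Step 2:
                    X           E
  Initial       3.946     0.05556
  Change      0.01636    -0.02453
  Equil         3.962     0.03102
  solve Keq expr → x = -0.008178; check Q = 1.9020e-06
Then change container volume by factor 1.5 (V_new/V_old).
Step 3:
                    X           E
  Initial       2.641     0.02068
  Change    -0.001987    0.002981
  Equil         2.639     0.02366
  solve Keq expr → x = 9.9370e-04; check Q = 1.9020e-06

Direction: forward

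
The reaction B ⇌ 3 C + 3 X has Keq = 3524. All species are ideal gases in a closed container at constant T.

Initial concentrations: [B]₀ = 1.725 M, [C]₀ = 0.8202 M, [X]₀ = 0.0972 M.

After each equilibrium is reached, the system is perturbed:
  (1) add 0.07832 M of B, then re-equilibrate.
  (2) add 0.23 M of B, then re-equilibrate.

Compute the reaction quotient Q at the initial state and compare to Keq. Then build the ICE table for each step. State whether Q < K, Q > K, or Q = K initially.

Q₀ = 2.9374e-04; Q < K (proceeds forward)

Q₀ = 2.9374e-04 vs Keq = 3524 ⇒ Q<K, forward
Step 1:
                  B         C         X
  Initial     1.725    0.8202    0.0972
  Change     -1.066     3.198     3.198
  Equil      0.6589     4.018     3.295
  solve Keq expr → x = 1.066; check Q = 3524
Then add 0.07832 M of B.
Step 2:
                  B         C         X
  Initial    0.7373     4.018     3.295
  Change   -0.01781   0.05342   0.05342
  Equil      0.7194     4.072     3.349
  solve Keq expr → x = 0.01781; check Q = 3524
Then add 0.23 M of B.
Step 3:
                  B         C         X
  Initial    0.9494     4.072     3.349
  Change   -0.04713    0.1414    0.1414
  Equil      0.9023     4.213      3.49
  solve Keq expr → x = 0.04713; check Q = 3524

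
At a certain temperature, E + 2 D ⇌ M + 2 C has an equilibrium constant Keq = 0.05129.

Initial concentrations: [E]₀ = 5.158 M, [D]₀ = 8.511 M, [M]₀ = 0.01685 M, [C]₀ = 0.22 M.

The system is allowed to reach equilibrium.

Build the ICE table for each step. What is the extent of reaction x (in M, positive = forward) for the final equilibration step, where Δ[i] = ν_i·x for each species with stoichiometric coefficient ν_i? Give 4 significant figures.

Q₀ = 2.1827e-06 vs Keq = 0.05129 ⇒ Q<K, forward
Step 1:
                    E           D           M           C
  Initial       5.158       8.511     0.01685        0.22
  Change        -1.17      -2.341        1.17       2.341
  Equil         3.988        6.17       1.187       2.561
  solve Keq expr → x = 1.17; check Q = 0.05129

x = 1.17 M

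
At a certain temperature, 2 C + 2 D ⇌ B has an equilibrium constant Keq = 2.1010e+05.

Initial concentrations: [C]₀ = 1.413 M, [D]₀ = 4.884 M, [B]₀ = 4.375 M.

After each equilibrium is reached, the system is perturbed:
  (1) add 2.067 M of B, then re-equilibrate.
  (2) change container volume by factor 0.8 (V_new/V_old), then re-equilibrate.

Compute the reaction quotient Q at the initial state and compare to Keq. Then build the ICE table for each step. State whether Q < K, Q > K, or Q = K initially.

Q₀ = 0.09186; Q < K (proceeds forward)

Q₀ = 0.09186 vs Keq = 2.1010e+05 ⇒ Q<K, forward
Step 1:
                  C         D         B
  init        1.413     4.884     4.375
  Δ          -1.412    -1.412    0.7058
  eq       0.001416     3.472     5.081
  solve Keq expr → x = 0.7058; check Q = 2.1010e+05
Then add 2.067 M of B.
Step 2:
                  C         D         B
  init     0.001416     3.472     7.148
  Δ       2.6341e-04 2.6341e-04 -1.3170e-04
  eq        0.00168     3.473     7.148
  solve Keq expr → x = -1.3170e-04; check Q = 2.1010e+05
Then change container volume by factor 0.8 (V_new/V_old).
Step 3:
                  C         D         B
  init     0.002099     4.341     8.935
  Δ       -5.9699e-04 -5.9699e-04 2.9849e-04
  eq       0.001503      4.34     8.935
  solve Keq expr → x = 2.9849e-04; check Q = 2.1010e+05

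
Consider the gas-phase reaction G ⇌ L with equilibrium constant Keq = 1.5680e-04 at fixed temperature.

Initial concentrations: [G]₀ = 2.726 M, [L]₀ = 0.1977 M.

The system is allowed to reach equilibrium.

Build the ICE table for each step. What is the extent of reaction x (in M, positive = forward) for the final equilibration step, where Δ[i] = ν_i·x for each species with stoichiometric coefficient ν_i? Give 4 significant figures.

Q₀ = 0.07252 vs Keq = 1.5680e-04 ⇒ Q>K, reverse
Step 1:
                  G         L
  init        2.726    0.1977
  Δ          0.1972   -0.1972
  eq          2.923 4.5836e-04
  solve Keq expr → x = -0.1972; check Q = 1.5680e-04

x = -0.1972 M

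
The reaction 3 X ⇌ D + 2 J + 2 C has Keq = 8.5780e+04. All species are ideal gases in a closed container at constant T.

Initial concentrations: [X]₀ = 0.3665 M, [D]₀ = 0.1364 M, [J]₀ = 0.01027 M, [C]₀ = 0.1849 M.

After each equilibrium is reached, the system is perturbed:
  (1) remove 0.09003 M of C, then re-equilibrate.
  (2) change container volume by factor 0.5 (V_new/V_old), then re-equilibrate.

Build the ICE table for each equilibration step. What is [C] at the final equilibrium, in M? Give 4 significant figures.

[C]_eq = 0.6725 M

Q₀ = 9.9910e-06 vs Keq = 8.5780e+04 ⇒ Q<K, forward
Step 1:
                    X           D           J           C
  init         0.3665      0.1364     0.01027      0.1849
  Δ           -0.3632      0.1211      0.2422      0.2422
  eq         0.003267      0.2575      0.2524      0.4271
  solve Keq expr → x = 0.1211; check Q = 8.5780e+04
Then remove 0.09003 M of C.
Step 2:
                    X           D           J           C
  init       0.003267      0.2575      0.2524       0.337
  Δ       -4.7244e-04  1.5748e-04  3.1496e-04  3.1496e-04
  eq         0.002795      0.2576      0.2527      0.3373
  solve Keq expr → x = 1.5748e-04; check Q = 8.5780e+04
Then change container volume by factor 0.5 (V_new/V_old).
Step 3:
                    X           D           J           C
  init        0.00559      0.5153      0.5055      0.6747
  Δ          0.003233   -0.001078   -0.002155   -0.002155
  eq         0.008823      0.5142      0.5033      0.6725
  solve Keq expr → x = -0.001078; check Q = 8.5780e+04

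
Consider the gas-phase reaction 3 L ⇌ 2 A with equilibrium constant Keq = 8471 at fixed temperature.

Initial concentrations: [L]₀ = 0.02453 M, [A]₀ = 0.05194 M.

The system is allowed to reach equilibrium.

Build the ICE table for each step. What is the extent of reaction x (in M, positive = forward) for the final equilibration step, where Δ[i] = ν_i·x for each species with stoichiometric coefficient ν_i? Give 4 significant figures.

x = 0.005585 M

Q₀ = 182.8 vs Keq = 8471 ⇒ Q<K, forward
Step 1:
                  L         A
  init      0.02453   0.05194
  Δ        -0.01675   0.01117
  eq       0.007776   0.06311
  solve Keq expr → x = 0.005585; check Q = 8471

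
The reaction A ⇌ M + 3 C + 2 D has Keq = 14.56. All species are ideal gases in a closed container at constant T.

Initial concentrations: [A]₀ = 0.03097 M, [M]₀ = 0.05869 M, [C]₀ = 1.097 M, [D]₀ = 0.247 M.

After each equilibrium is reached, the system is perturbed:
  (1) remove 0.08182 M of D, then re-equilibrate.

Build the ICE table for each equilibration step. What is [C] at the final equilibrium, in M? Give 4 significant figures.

[C]_eq = 1.188 M

Q₀ = 0.1526 vs Keq = 14.56 ⇒ Q<K, forward
Step 1:
                  A         M         C         D
  init      0.03097   0.05869     1.097     0.247
  Δ        -0.03001   0.03001   0.09003   0.06002
  eq      9.6045e-04    0.0887     1.187     0.307
  solve Keq expr → x = 0.03001; check Q = 14.56
Then remove 0.08182 M of D.
Step 2:
                  A         M         C         D
  init    9.6045e-04    0.0887     1.187    0.2252
  Δ       -4.3541e-04 4.3541e-04  0.001306 8.7083e-04
  eq      5.2504e-04   0.08913     1.188    0.2261
  solve Keq expr → x = 4.3541e-04; check Q = 14.56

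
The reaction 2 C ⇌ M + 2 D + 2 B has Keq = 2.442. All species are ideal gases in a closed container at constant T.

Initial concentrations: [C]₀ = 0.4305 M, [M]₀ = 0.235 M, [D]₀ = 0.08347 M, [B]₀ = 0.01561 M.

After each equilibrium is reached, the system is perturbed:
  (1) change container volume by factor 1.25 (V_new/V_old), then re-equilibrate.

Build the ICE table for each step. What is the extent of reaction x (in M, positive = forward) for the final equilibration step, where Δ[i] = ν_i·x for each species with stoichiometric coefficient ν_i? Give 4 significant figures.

Q₀ = 2.1527e-06 vs Keq = 2.442 ⇒ Q<K, forward
Step 1:
                   C          M          D          B
  Initial     0.4305      0.235    0.08347    0.01561
  Change     -0.3613     0.1807     0.3613     0.3613
  Equil      0.06917     0.4157     0.4448     0.3769
  solve Keq expr → x = 0.1807; check Q = 2.442
Then change container volume by factor 1.25 (V_new/V_old).
Step 2:
                   C          M          D          B
  Initial    0.05534     0.3325     0.3558     0.3016
  Change    -0.01231   0.006154    0.01231    0.01231
  Equil      0.04303     0.3387     0.3681     0.3139
  solve Keq expr → x = 0.006154; check Q = 2.442

x = 0.006154 M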